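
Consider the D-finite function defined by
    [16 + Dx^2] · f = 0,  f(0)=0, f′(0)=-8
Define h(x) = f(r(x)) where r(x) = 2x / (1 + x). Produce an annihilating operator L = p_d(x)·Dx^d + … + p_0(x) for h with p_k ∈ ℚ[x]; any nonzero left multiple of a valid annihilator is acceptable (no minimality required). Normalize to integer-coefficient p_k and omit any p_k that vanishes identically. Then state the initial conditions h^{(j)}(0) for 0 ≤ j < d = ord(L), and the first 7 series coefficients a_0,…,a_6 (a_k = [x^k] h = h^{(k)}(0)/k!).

L = 64 + (2 + 6·x + 6·x^2 + 2·x^3)·Dx + (1 + 4·x + 6·x^2 + 4·x^3 + x^4)·Dx^2  (order 2).
h: a_k = 0, -16, 16, 464/3, -496, 6928/15, 1040, …
ICs: h(0) = 0, h′(0) = -16.

f: a_k = 0, -8, 0, 64/3, 0, -256/15, 0, …
Substitute x→r, Dx→(1/r')Dx; clear ⇒ L₀.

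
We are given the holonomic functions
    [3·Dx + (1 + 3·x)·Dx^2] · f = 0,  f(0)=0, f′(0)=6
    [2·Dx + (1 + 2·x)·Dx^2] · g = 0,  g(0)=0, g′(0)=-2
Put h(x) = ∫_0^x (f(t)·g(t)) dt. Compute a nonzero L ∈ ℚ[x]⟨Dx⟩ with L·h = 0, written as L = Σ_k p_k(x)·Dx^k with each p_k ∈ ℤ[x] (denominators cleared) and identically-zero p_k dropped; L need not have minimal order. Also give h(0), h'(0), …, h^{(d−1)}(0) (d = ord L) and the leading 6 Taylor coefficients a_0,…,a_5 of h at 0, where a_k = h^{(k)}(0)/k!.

L = (156 + 720·x + 864·x^2)·Dx^2 + (310 + 2244·x + 5400·x^2 + 4320·x^3)·Dx^3 + (88 + 860·x + 3132·x^2 + 5040·x^3 + 3024·x^4)·Dx^4 + (5 + 62·x + 305·x^2 + 744·x^3 + 900·x^4 + 432·x^5)·Dx^5  (order 5).
h: a_k = 0, 0, 0, -4, 15/2, -14, …
ICs: h(0) = 0, h′(0) = 0, h′′(0) = 0, h′′′(0) = -24, h′′′′(0) = 180.

f: a_k = 0, 6, -9, 18, -81/2, 486/5, …
g: a_k = 0, -2, 2, -8/3, 4, -32/5, …
Sym-product of L_f,L_g gives L₀ (≤ ord 4).
h=∫₀ˣh₀: take L = L₀·Dx.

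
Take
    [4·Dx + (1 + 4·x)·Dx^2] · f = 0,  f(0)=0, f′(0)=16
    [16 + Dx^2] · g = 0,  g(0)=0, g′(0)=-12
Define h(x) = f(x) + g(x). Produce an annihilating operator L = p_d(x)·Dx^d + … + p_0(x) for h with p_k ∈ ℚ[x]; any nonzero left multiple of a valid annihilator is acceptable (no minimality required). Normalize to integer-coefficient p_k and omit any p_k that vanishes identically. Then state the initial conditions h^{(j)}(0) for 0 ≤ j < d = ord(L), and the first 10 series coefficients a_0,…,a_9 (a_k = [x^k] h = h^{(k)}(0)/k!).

L = (448 + 512·x + 1024·x^2)·Dx + (48 + 320·x + 768·x^2 + 1024·x^3)·Dx^2 + (28 + 32·x + 64·x^2)·Dx^3 + (3 + 20·x + 48·x^2 + 64·x^3)·Dx^4  (order 4).
h: a_k = 0, 4, -32, 352/3, -256, 3968/5, -8192/3, 984064/105, -32768, 110098432/945, …
ICs: h(0) = 0, h′(0) = 4, h′′(0) = -64, h′′′(0) = 704.

f: a_k = 0, 16, -32, 256/3, -256, 4096/5, -8192/3, 65536/7, -32768, 1048576/9, …
g: a_k = 0, -12, 0, 32, 0, -128/5, 0, 1024/105, 0, -2048/945, …
Sum ⇒ L₀ = lclm(L_f,L_g) in ℚ(x)⟨Dx⟩.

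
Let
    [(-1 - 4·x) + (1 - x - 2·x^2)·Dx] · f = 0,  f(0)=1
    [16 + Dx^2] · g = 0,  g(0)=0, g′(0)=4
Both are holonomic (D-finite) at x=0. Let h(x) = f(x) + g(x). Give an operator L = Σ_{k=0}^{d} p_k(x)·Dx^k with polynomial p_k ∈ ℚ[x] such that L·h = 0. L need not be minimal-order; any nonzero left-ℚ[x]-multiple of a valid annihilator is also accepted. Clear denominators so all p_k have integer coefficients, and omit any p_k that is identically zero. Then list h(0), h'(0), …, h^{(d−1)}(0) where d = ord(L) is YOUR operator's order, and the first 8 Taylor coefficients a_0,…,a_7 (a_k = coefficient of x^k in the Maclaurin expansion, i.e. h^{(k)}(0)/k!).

L = (368 + 1408·x - 256·x^2 + 512·x^3 + 2560·x^4 + 2048·x^5) + (-176 + 336·x + 384·x^2 - 1024·x^3 - 384·x^4 + 1536·x^5 + 1024·x^6)·Dx + (23 + 88·x - 16·x^2 + 32·x^3 + 160·x^4 + 128·x^5)·Dx^2 + (-11 + 21·x + 24·x^2 - 64·x^3 - 24·x^4 + 96·x^5 + 64·x^6)·Dx^3  (order 3).
h: a_k = 1, 5, 3, -17/3, 11, 443/15, 43, 25751/315, …
ICs: h(0) = 1, h′(0) = 5, h′′(0) = 6.

f: a_k = 1, 1, 3, 5, 11, 21, 43, 85, …
g: a_k = 0, 4, 0, -32/3, 0, 128/15, 0, -1024/315, …
L₀ := lclm(L_f,L_g); ord L₀ ≤ 1+2.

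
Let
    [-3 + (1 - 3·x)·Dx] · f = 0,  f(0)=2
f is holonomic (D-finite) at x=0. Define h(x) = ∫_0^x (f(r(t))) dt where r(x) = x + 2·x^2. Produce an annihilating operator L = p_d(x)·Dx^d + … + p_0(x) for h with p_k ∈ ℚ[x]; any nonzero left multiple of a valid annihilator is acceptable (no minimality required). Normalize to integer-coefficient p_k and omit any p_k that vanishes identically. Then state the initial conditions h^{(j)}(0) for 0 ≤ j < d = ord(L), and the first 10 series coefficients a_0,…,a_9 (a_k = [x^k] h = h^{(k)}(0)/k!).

L = (3 + 12·x)·Dx + (-1 + 3·x + 6·x^2)·Dx^2  (order 2).
h: a_k = 0, 2, 3, 10, 63/2, 558/5, 405, 10638/7, 23247/4, 22590, …
ICs: h(0) = 0, h′(0) = 2.

f: a_k = 2, 6, 18, 54, 162, 486, 1458, 4374, 13122, 39366, …
L₀ from L_f via x↦r, Dx↦r'^{-1}Dx.
∫: right-multiply L₀ by Dx.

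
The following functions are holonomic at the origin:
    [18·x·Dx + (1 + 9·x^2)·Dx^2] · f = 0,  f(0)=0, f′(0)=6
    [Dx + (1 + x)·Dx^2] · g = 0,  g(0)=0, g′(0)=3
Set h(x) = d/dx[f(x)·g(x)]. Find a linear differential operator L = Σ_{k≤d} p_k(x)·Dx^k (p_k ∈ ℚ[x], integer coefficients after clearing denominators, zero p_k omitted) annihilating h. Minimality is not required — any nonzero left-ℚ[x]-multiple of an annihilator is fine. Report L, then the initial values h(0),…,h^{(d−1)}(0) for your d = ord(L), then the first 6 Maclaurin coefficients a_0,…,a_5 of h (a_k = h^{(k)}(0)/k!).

f: a_k = 0, 6, 0, -18, 0, 486/5, …
g: a_k = 0, 3, -3/2, 1, -3/4, 3/5, …
h₀=f·g: eliminate ⇒ L₀, order ≤ 2·2.
Differentiate: ansatz ord ≤ ord L₀ ⇒ L.
L = (1368 + 2700·x + 37584·x^2 + 95580·x^3 + 87480·x^4 + 37908·x^5 + 26244·x^7) + (1298 + 9180·x + 54612·x^2 + 194724·x^3 + 324000·x^4 + 271188·x^5 + 102060·x^6 + 78732·x^7 + 91854·x^8)·Dx + (76 + 2848·x + 12096·x^2 + 43992·x^3 + 117288·x^4 + 173016·x^5 + 139968·x^6 + 75816·x^7 + 78732·x^8 + 52488·x^9)·Dx^2 + (37 + 146·x + 901·x^2 + 2808·x^3 + 7362·x^4 + 15228·x^5 + 21546·x^6 + 17496·x^7 + 12393·x^8 + 13122·x^9 + 6561·x^10)·Dx^3  (order 3).
h: a_k = 0, 36, -27, -192, 225/2, 8316/5, …
ICs: h(0) = 0, h′(0) = 36, h′′(0) = -54.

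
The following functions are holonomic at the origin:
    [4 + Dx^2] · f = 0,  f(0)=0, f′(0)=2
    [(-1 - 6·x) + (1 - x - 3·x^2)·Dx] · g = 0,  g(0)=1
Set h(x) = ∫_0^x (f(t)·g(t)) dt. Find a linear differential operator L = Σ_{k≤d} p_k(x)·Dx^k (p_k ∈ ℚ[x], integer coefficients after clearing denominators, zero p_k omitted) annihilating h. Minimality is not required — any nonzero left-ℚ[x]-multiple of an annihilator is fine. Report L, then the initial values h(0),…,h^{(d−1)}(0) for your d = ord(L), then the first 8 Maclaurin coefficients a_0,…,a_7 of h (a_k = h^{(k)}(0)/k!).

L = (2 + 4·x + 12·x^2)·Dx + (2 + 12·x)·Dx^2 + (-1 + x + 3·x^2)·Dx^3  (order 3).
h: a_k = 0, 0, 1, 2/3, 5/3, 38/15, 247/45, 152/15, …
ICs: h(0) = 0, h′(0) = 0, h′′(0) = 2.

f: a_k = 0, 2, 0, -4/3, 0, 4/15, 0, -8/315, …
g: a_k = 1, 1, 4, 7, 19, 40, 97, 217, …
h₀=f·g: eliminate ⇒ L₀, order ≤ 2·1.
∫: right-multiply L₀ by Dx.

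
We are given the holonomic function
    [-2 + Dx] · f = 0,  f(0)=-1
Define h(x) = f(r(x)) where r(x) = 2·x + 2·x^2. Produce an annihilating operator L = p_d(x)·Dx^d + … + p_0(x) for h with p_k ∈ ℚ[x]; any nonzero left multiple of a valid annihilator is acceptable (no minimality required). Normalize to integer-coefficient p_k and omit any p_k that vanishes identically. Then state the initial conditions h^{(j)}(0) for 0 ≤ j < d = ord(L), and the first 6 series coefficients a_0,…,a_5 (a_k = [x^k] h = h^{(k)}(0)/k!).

f: a_k = -1, -2, -2, -4/3, -2/3, -4/15, …
f∘r: x↦r, Dx↦Dx/r' in L_f ⇒ L₀.
L = (-4 - 8·x) + Dx  (order 1).
h: a_k = -1, -4, -12, -80/3, -152/3, -416/5, …
ICs: h(0) = -1.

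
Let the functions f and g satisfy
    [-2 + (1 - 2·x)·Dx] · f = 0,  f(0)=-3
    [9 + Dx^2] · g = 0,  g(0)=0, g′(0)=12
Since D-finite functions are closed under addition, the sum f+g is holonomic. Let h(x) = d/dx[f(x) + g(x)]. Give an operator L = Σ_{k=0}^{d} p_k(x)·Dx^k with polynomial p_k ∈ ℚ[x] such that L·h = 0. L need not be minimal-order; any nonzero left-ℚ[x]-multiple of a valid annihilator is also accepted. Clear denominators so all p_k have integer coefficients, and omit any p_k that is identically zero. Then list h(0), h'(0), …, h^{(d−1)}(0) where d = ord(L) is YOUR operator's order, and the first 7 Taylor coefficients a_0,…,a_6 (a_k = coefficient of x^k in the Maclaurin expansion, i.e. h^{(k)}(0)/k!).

f: a_k = -3, -6, -12, -24, -48, -96, -192, …
g: a_k = 0, 12, 0, -18, 0, 81/10, 0, …
Sum ⇒ L₀ = lclm(L_f,L_g) in ℚ(x)⟨Dx⟩.
Derive L from L₀ (diff closure).
L = (684 - 432·x + 432·x^2) + (-99 + 306·x - 324·x^2 + 216·x^3)·Dx + (76 - 48·x + 48·x^2)·Dx^2 + (-11 + 34·x - 36·x^2 + 24·x^3)·Dx^3  (order 3).
h: a_k = 6, -24, -126, -192, -879/2, -1152, -54003/20, …
ICs: h(0) = 6, h′(0) = -24, h′′(0) = -252.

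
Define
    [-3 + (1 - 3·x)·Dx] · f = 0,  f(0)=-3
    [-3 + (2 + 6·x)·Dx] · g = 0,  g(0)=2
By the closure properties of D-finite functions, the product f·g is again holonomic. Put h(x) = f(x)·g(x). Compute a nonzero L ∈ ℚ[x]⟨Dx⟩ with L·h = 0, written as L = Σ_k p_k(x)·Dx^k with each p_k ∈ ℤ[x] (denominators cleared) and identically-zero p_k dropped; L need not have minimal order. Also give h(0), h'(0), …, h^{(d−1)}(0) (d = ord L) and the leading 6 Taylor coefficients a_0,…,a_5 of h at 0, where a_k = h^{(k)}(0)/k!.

f: a_k = -3, -9, -27, -81, -243, -729, …
g: a_k = 2, 3, -9/4, 27/8, -405/64, 1701/128, …
h₀=f·g: eliminate ⇒ L₀, order ≤ 1·1.
L = (9 + 9·x) + (-2 + 18·x^2)·Dx  (order 1).
h: a_k = -6, -27, -297/4, -1863/8, -43497/64, -266085/128, …
ICs: h(0) = -6.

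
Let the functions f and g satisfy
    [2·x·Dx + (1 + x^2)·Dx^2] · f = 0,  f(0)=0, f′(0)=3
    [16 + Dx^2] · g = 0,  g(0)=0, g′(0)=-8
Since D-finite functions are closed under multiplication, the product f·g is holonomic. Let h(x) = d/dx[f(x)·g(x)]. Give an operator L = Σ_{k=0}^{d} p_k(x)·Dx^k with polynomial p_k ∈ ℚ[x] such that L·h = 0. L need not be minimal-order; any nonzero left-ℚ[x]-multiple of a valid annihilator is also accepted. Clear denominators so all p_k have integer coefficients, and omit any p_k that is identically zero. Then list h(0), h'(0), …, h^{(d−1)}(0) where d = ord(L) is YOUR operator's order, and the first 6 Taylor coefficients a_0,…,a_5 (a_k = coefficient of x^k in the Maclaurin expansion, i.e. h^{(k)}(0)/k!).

L = (32960 + 157056·x^2 + 319424·x^4 + 359424·x^6 + 242688·x^8 + 94208·x^10 + 16384·x^12) + (6752·x + 28736·x^3 + 49120·x^5 + 43520·x^7 + 20480·x^9 + 4096·x^11)·Dx + (3420 + 17320·x^2 + 37356·x^4 + 44272·x^6 + 30848·x^8 + 12032·x^10 + 2048·x^12)·Dx^2 + (422·x + 1796·x^3 + 3070·x^5 + 2720·x^7 + 1280·x^9 + 256·x^11)·Dx^3 + (85 + 469·x^2 + 1087·x^4 + 1363·x^6 + 980·x^8 + 384·x^10 + 64·x^12)·Dx^4  (order 4).
h: a_k = 0, -48, 0, 288, 0, -464, …
ICs: h(0) = 0, h′(0) = -48, h′′(0) = 0, h′′′(0) = 1728.

f: a_k = 0, 3, 0, -1, 0, 3/5, …
g: a_k = 0, -8, 0, 64/3, 0, -256/15, …
h₀=f·g: eliminate ⇒ L₀, order ≤ 2·2.
Derive L from L₀ (diff closure).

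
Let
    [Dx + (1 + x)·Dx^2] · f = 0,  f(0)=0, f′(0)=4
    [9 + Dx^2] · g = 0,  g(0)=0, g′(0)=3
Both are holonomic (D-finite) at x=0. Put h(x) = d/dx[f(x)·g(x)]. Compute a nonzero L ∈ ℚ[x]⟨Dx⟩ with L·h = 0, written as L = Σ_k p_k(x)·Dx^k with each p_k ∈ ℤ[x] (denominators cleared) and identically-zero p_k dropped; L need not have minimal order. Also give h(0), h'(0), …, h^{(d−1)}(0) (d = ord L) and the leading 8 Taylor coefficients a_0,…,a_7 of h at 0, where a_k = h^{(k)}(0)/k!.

f: a_k = 0, 4, -2, 4/3, -1, 4/5, -2/3, 4/7, …
g: a_k = 0, 3, 0, -9/2, 0, 81/40, 0, -243/560, …
L₀ := L_f ⊗_s L_g (sym. prod.), ord ≤ 4.
Derive L from L₀ (diff closure).
L = (13743 + 107892·x + 319302·x^2 + 475308·x^3 + 381267·x^4 + 157464·x^5 + 26244·x^6) + (4104 + 24192·x + 53460·x^2 + 56700·x^3 + 29160·x^4 + 5832·x^5)·Dx + (4020 + 27828·x + 76770·x^2 + 109512·x^3 + 85698·x^4 + 34992·x^5 + 5832·x^6)·Dx^2 + (456 + 2688·x + 5940·x^2 + 6300·x^3 + 3240·x^4 + 648·x^5)·Dx^3 + (277 + 1760·x + 4588·x^2 + 6300·x^3 + 4815·x^4 + 1944·x^5 + 324·x^6)·Dx^4  (order 4).
h: a_k = 0, 24, -18, -56, 30, 27, -217/20, -258/35, …
ICs: h(0) = 0, h′(0) = 24, h′′(0) = -36, h′′′(0) = -336.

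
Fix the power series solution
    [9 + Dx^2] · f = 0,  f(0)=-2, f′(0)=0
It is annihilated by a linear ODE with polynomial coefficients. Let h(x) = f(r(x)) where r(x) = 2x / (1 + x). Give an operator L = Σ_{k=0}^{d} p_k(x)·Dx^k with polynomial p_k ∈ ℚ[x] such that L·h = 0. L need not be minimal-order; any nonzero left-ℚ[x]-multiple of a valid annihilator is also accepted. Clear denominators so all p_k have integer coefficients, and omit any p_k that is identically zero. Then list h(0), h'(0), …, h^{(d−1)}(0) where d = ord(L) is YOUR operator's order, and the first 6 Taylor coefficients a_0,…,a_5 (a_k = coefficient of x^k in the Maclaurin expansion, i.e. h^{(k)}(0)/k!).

f: a_k = -2, 0, 9, 0, -27/4, 0, …
Change of var in L_f (x↦r) gives L₀.
L = 36 + (2 + 6·x + 6·x^2 + 2·x^3)·Dx + (1 + 4·x + 6·x^2 + 4·x^3 + x^4)·Dx^2  (order 2).
h: a_k = -2, 0, 36, -72, 0, 288, …
ICs: h(0) = -2, h′(0) = 0.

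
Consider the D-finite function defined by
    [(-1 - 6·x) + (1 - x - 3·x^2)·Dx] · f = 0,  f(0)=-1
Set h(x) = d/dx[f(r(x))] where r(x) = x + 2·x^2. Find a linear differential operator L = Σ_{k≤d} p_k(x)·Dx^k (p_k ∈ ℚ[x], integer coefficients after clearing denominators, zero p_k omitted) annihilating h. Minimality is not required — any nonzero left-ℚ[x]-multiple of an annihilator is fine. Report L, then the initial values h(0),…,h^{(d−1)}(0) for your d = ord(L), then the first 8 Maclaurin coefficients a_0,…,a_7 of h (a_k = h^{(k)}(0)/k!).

L = (12 + 102·x + 366·x^2 + 1008·x^3 + 2808·x^4 + 4320·x^5 + 2880·x^6) + (-1 - 9·x - 21·x^2 + 50·x^3 + 360·x^4 + 792·x^5 + 1008·x^6 + 576·x^7)·Dx  (order 1).
h: a_k = -1, -12, -69, -308, -1380, -6054, -25123, -102960, …
ICs: h(0) = -1.

f: a_k = -1, -1, -4, -7, -19, -40, -97, -217, …
L₀ from L_f via x↦r, Dx↦r'^{-1}Dx.
Derive L from L₀ (diff closure).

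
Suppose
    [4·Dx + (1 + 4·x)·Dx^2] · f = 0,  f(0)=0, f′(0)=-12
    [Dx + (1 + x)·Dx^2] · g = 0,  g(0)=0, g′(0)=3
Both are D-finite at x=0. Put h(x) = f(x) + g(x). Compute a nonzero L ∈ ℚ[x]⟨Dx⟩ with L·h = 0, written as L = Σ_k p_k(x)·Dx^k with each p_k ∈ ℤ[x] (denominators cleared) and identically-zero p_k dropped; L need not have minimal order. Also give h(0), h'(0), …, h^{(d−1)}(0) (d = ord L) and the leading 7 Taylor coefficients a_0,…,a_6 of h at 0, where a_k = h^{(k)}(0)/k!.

f: a_k = 0, -12, 24, -64, 192, -3072/5, 2048, …
g: a_k = 0, 3, -3/2, 1, -3/4, 3/5, -1/2, …
f+g: L₀ = lclm(L_f,L_g), ord ≤ 2+2.
L = 8·Dx + (10 + 16·x)·Dx^2 + (1 + 5·x + 4·x^2)·Dx^3  (order 3).
h: a_k = 0, -9, 45/2, -63, 765/4, -3069/5, 4095/2, …
ICs: h(0) = 0, h′(0) = -9, h′′(0) = 45.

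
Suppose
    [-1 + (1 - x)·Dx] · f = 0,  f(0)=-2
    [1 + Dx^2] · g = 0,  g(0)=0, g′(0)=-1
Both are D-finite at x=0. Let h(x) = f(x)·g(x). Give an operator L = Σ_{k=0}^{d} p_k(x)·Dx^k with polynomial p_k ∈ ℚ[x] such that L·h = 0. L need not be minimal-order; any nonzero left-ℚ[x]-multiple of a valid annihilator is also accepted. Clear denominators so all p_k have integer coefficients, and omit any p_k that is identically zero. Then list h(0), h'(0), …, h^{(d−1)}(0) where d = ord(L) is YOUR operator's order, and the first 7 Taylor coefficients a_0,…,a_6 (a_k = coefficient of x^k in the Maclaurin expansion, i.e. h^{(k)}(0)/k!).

f: a_k = -2, -2, -2, -2, -2, -2, -2, …
g: a_k = 0, -1, 0, 1/6, 0, -1/120, 0, …
Sym-product of L_f,L_g gives L₀ (≤ ord 2).
L = (-1 + x) + 2·Dx + (-1 + x)·Dx^2  (order 2).
h: a_k = 0, 2, 2, 5/3, 5/3, 101/60, 101/60, …
ICs: h(0) = 0, h′(0) = 2.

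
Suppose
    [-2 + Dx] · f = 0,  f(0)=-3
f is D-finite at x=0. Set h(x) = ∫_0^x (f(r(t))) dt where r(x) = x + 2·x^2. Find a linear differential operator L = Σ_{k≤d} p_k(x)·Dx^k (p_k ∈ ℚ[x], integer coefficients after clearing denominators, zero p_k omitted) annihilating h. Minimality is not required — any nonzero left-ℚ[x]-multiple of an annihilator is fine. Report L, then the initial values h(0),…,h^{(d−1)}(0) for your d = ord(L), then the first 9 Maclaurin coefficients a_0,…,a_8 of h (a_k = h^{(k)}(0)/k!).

L = (-2 - 8·x)·Dx + Dx^2  (order 2).
h: a_k = 0, -3, -3, -6, -7, -10, -54/5, -1324/105, -1303/105, …
ICs: h(0) = 0, h′(0) = -3.

f: a_k = -3, -6, -6, -4, -2, -4/5, -4/15, -8/105, -2/105, …
L₀ from L_f via x↦r, Dx↦r'^{-1}Dx.
∫: right-multiply L₀ by Dx.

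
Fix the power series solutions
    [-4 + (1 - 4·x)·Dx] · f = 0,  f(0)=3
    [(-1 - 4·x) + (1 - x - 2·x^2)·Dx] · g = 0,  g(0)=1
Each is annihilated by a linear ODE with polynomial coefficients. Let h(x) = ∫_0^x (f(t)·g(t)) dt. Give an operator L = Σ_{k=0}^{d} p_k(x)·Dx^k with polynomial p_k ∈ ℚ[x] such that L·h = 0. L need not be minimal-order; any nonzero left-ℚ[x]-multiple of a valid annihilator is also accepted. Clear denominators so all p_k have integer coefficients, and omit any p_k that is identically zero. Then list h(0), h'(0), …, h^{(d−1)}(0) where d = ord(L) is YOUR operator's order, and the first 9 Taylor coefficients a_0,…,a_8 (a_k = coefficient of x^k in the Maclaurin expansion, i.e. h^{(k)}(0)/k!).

L = (-5 + 4·x + 24·x^2)·Dx + (1 - 5·x + 2·x^2 + 8·x^3)·Dx^2  (order 2).
h: a_k = 0, 3, 15/2, 23, 291/4, 1197/5, 1617/2, 19533/7, 78387/8, …
ICs: h(0) = 0, h′(0) = 3.

f: a_k = 3, 12, 48, 192, 768, 3072, 12288, 49152, 196608, …
g: a_k = 1, 1, 3, 5, 11, 21, 43, 85, 171, …
Sym-product of L_f,L_g gives L₀ (≤ ord 1).
h=∫h₀ ⇒ L = L₀·Dx.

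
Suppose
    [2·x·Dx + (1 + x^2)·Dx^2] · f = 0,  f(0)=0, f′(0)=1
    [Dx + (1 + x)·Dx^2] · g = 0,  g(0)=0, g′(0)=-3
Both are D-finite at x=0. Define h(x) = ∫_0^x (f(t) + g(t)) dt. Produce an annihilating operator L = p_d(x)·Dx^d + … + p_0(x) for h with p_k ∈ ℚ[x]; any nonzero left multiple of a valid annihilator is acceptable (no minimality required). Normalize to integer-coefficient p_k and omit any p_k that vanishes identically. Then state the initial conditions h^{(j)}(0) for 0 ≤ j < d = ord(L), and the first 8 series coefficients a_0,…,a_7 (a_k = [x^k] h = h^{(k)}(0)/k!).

f: a_k = 0, 1, 0, -1/3, 0, 1/5, 0, -1/7, …
g: a_k = 0, -3, 3/2, -1, 3/4, -3/5, 1/2, -3/7, …
L₀ := lclm(L_f,L_g); ord L₀ ≤ 2+2.
Integrate: L := L₀·Dx.
L = (-2 - 6·x + 6·x^2 + 2·x^3)·Dx^2 + (-4 - 4·x + 12·x^3 + 4·x^4)·Dx^3 + (-1 + x + 2·x^2 + 2·x^3 + 3·x^4 + x^5)·Dx^4  (order 4).
h: a_k = 0, 0, -1, 1/2, -1/3, 3/20, -1/15, 1/14, …
ICs: h(0) = 0, h′(0) = 0, h′′(0) = -2, h′′′(0) = 3.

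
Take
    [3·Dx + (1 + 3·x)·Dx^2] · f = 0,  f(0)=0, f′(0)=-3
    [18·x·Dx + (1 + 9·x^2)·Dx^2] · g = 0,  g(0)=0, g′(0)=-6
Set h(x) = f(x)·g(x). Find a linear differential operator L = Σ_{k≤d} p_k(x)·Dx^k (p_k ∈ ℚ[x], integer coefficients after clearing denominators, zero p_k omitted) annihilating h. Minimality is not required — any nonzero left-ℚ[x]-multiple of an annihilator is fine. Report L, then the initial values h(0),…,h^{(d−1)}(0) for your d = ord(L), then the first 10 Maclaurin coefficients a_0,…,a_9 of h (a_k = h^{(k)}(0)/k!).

L = (648 + 3564·x + 19440·x^2 + 113724·x^3 + 262440·x^4 + 341172·x^5 + 236196·x^7)·Dx + (162 + 3348·x + 24948·x^2 + 117612·x^3 + 396576·x^4 + 813564·x^5 + 918540·x^6 + 236196·x^7 + 826686·x^8)·Dx^2 + (36 + 576·x + 5184·x^2 + 25272·x^3 + 87480·x^4 + 227448·x^5 + 419904·x^6 + 472392·x^7 + 236196·x^8 + 472392·x^9)·Dx^3 + (5 + 54·x + 333·x^2 + 1512·x^3 + 5346·x^4 + 14580·x^5 + 30618·x^6 + 52488·x^7 + 59049·x^8 + 39366·x^9 + 59049·x^10)·Dx^4  (order 4).
h: a_k = 0, 0, 18, -27, 0, -81/2, 2106/5, -8019/10, 0, -264627/140, …
ICs: h(0) = 0, h′(0) = 0, h′′(0) = 36, h′′′(0) = -162.

f: a_k = 0, -3, 9/2, -9, 81/4, -243/5, 243/2, -2187/7, 6561/8, -2187, …
g: a_k = 0, -6, 0, 18, 0, -486/5, 0, 4374/7, 0, -4374, …
L₀ := L_f ⊗_s L_g (sym. prod.), ord ≤ 4.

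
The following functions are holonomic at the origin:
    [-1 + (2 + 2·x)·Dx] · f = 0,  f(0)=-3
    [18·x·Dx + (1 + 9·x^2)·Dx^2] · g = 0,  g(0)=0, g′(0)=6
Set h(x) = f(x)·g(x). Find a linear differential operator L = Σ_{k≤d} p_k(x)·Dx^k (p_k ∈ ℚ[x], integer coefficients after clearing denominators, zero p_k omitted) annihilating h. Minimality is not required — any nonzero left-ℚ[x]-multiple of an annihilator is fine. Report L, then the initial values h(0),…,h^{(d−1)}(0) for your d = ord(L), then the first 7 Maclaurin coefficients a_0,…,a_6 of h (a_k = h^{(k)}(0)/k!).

L = (3 - 36·x - 9·x^2) + (-4 + 68·x + 108·x^2 + 36·x^3)·Dx + (4 + 8·x + 40·x^2 + 72·x^3 + 36·x^4)·Dx^2  (order 2).
h: a_k = 0, -18, -9, 225/4, 207/8, -95247/320, -91467/640, …
ICs: h(0) = 0, h′(0) = -18.

f: a_k = -3, -3/2, 3/8, -3/16, 15/128, -21/256, 63/1024, …
g: a_k = 0, 6, 0, -18, 0, 486/5, 0, …
Product ⇒ symmetric product L₀, ord ≤ 2.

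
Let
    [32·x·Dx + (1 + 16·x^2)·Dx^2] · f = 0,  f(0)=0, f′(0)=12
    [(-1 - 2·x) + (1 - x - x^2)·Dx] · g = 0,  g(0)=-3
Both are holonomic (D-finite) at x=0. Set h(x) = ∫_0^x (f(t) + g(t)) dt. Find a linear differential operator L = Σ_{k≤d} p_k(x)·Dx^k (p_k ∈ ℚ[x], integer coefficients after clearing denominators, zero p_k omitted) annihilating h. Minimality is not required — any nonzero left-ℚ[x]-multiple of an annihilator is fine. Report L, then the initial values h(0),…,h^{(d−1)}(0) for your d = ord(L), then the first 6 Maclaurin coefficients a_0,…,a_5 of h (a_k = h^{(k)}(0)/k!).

f: a_k = 0, 12, 0, -64, 0, 3072/5, …
g: a_k = -3, -3, -6, -9, -15, -24, …
L₀ := lclm(L_f,L_g); ord L₀ ≤ 2+1.
h=∫h₀ ⇒ L = L₀·Dx.
L = (64 - 256·x - 3904·x^2 - 6912·x^3 - 9696·x^4 - 1536·x^6)·Dx^2 + (-25 - 24·x + 542·x^2 - 780·x^3 - 6800·x^4 - 6560·x^5 - 768·x^6 - 1536·x^7)·Dx^3 + (2 + 17·x + 62·x^2 + 202·x^3 + 445·x^4 - 1136·x^5 - 576·x^6 - 256·x^7 - 256·x^8)·Dx^4  (order 4).
h: a_k = 0, -3, 9/2, -2, -73/4, -3, …
ICs: h(0) = 0, h′(0) = -3, h′′(0) = 9, h′′′(0) = -12.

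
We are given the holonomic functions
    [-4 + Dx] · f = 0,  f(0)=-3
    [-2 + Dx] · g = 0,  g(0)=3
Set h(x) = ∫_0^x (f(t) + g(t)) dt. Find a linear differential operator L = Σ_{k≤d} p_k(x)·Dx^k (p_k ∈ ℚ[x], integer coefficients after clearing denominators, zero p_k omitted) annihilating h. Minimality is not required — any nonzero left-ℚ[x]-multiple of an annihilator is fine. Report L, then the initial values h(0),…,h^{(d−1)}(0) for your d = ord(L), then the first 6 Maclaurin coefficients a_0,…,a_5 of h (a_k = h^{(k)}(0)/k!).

f: a_k = -3, -12, -24, -32, -32, -128/5, …
g: a_k = 3, 6, 6, 4, 2, 4/5, …
f+g: L₀ = lclm(L_f,L_g), ord ≤ 1+1.
∫: right-multiply L₀ by Dx.
L = 8·Dx - 6·Dx^2 + Dx^3  (order 3).
h: a_k = 0, 0, -3, -6, -7, -6, …
ICs: h(0) = 0, h′(0) = 0, h′′(0) = -6.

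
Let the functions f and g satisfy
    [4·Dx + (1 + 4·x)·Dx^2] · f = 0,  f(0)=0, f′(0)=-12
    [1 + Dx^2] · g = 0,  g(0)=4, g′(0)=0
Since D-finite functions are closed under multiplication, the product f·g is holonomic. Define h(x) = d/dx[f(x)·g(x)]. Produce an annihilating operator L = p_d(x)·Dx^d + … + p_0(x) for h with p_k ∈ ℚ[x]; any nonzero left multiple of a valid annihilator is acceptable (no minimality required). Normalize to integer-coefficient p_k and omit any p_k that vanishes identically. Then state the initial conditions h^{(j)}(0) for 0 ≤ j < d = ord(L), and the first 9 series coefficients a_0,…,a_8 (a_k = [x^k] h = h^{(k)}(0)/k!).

L = (-12355 - 1064·x - 6288·x^2 - 16128·x^3 - 13568·x^4 + 6144·x^5 + 4096·x^6) + (-3384 - 15968·x - 14080·x^2 - 15360·x^3 + 10240·x^4 + 8192·x^5)·Dx + (-12502 - 2384·x - 10016·x^2 - 19968·x^3 - 14848·x^4 + 12288·x^5 + 8192·x^6)·Dx^2 + (-3384 - 15968·x - 14080·x^2 - 15360·x^3 + 10240·x^4 + 8192·x^5)·Dx^3 + (-147 - 1320·x - 3728·x^2 - 3840·x^3 - 1280·x^4 + 6144·x^5 + 4096·x^6)·Dx^4  (order 4).
h: a_k = -48, 192, -696, 2880, -11658, 46872, -940403/5, 11308784/15, -169134311/56, …
ICs: h(0) = -48, h′(0) = 192, h′′(0) = -1392, h′′′(0) = 17280.

f: a_k = 0, -12, 24, -64, 192, -3072/5, 2048, -49152/7, 24576, …
g: a_k = 4, 0, -2, 0, 1/6, 0, -1/180, 0, 1/10080, …
f·g: L₀ = L_f ⊗_s L_g, ord ≤ 2·2.
Derive L from L₀ (diff closure).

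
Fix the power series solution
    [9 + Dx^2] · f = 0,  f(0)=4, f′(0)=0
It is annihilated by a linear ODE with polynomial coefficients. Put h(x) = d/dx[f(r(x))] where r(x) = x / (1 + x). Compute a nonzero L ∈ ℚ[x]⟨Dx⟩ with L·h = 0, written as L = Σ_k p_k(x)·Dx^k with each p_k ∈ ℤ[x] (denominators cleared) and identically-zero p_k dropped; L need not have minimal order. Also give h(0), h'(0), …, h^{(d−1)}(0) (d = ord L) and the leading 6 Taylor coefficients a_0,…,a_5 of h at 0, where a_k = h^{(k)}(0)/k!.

f: a_k = 4, 0, -18, 0, 27/2, 0, …
L₀ from L_f via x↦r, Dx↦r'^{-1}Dx.
Derive L from L₀ (diff closure).
L = (15 + 12·x + 6·x^2) + (6 + 18·x + 18·x^2 + 6·x^3)·Dx + (1 + 4·x + 6·x^2 + 4·x^3 + x^4)·Dx^2  (order 2).
h: a_k = 0, -36, 108, -162, 90, 2457/10, …
ICs: h(0) = 0, h′(0) = -36.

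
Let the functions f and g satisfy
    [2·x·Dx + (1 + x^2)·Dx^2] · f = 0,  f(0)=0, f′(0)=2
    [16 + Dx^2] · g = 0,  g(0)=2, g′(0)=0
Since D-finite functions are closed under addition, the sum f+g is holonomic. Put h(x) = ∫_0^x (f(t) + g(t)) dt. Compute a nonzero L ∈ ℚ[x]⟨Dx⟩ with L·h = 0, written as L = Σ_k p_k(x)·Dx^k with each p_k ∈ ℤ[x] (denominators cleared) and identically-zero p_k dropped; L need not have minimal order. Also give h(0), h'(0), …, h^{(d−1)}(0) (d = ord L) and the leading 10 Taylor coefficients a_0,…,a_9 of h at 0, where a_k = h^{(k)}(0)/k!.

L = (64·x + 704·x^3 + 256·x^5)·Dx^2 + (112 + 416·x^2 + 432·x^4 + 128·x^6)·Dx^3 + (4·x + 44·x^3 + 16·x^5)·Dx^4 + (7 + 26·x^2 + 27·x^4 + 8·x^6)·Dx^5  (order 5).
h: a_k = 0, 2, 1, -16/3, -1/6, 64/15, 1/15, -512/315, -1/28, 1024/2835, …
ICs: h(0) = 0, h′(0) = 2, h′′(0) = 2, h′′′(0) = -32, h′′′′(0) = -4.

f: a_k = 0, 2, 0, -2/3, 0, 2/5, 0, -2/7, 0, 2/9, …
g: a_k = 2, 0, -16, 0, 64/3, 0, -512/45, 0, 1024/315, 0, …
L₀ := lclm(L_f,L_g); ord L₀ ≤ 2+2.
h=∫h₀ ⇒ L = L₀·Dx.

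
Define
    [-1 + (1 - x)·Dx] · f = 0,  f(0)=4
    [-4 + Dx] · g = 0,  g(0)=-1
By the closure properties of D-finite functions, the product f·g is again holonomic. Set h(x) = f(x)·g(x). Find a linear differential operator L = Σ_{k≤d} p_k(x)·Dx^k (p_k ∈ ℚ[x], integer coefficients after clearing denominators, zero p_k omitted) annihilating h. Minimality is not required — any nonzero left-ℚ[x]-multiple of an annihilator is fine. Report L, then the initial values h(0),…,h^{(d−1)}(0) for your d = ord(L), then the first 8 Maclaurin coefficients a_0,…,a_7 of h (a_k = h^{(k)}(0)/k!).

f: a_k = 4, 4, 4, 4, 4, 4, 4, 4, …
g: a_k = -1, -4, -8, -32/3, -32/3, -128/15, -256/45, -1024/315, …
f·g: L₀ = L_f ⊗_s L_g, ord ≤ 1·1.
L = (5 - 4·x) + (-1 + x)·Dx  (order 1).
h: a_k = -4, -20, -52, -284/3, -412/3, -2572/15, -1748/9, -65276/315, …
ICs: h(0) = -4.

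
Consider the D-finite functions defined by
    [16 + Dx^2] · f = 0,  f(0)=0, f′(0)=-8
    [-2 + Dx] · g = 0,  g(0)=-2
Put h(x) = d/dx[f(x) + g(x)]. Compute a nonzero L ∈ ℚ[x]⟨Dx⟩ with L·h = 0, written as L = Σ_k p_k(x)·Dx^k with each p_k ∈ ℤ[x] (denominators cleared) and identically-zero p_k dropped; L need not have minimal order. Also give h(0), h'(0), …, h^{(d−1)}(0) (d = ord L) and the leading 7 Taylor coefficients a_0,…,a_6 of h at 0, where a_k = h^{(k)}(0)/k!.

L = 32 - 16·Dx + 2·Dx^2 - Dx^3  (order 3).
h: a_k = -12, -8, 56, -16/3, -88, -16/15, 2032/45, …
ICs: h(0) = -12, h′(0) = -8, h′′(0) = 112.

f: a_k = 0, -8, 0, 64/3, 0, -256/15, 0, …
g: a_k = -2, -4, -4, -8/3, -4/3, -8/15, -8/45, …
Weyl lclm of L_f,L_g ⇒ L₀ (ord ≤ 3).
Differentiate: ansatz ord ≤ ord L₀ ⇒ L.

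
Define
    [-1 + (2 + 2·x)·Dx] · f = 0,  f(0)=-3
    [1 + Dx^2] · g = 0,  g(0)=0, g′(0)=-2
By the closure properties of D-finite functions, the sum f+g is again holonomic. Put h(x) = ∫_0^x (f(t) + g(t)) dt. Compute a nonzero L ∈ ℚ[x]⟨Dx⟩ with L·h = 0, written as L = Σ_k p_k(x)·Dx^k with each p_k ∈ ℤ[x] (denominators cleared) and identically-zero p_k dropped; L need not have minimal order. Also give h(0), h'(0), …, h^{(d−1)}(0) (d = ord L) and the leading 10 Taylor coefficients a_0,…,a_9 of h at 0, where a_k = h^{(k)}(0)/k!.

f: a_k = -3, -3/2, 3/8, -3/16, 15/128, -21/256, 63/1024, -99/2048, 1287/32768, -2145/65536, …
g: a_k = 0, -2, 0, 1/3, 0, -1/60, 0, 1/2520, 0, -1/181440, …
h₀=f+g: left-lcm gives L₀, ord ≤ 3.
h=∫₀ˣh₀: take L = L₀·Dx.
L = (-7 - 8·x - 4·x^2)·Dx + (6 + 22·x + 24·x^2 + 8·x^3)·Dx^2 + (-7 - 8·x - 4·x^2)·Dx^3 + (6 + 22·x + 24·x^2 + 8·x^3)·Dx^4  (order 4).
h: a_k = 0, -3, -7/4, 1/8, 7/192, 3/128, -379/23040, 9/1024, -30929/5160960, 143/32768, …
ICs: h(0) = 0, h′(0) = -3, h′′(0) = -7/2, h′′′(0) = 3/4.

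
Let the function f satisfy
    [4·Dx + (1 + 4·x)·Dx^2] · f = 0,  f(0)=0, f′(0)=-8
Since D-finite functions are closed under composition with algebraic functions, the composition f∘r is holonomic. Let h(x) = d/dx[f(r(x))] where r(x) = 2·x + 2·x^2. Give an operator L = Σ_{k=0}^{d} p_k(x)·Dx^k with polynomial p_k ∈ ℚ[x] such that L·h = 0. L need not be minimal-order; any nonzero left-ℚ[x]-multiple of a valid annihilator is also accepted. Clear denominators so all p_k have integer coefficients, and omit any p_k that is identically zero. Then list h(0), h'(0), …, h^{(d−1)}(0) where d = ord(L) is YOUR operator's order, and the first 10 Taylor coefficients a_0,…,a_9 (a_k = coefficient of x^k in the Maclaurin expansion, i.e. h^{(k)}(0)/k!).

L = (6 + 16·x + 16·x^2) + (1 + 10·x + 24·x^2 + 16·x^3)·Dx  (order 1).
h: a_k = -16, 96, -640, 4352, -29696, 202752, -1384448, 9453568, -64552960, 440795136, …
ICs: h(0) = -16.

f: a_k = 0, -8, 16, -128/3, 128, -2048/5, 4096/3, -32768/7, 16384, -524288/9, …
L₀ from L_f via x↦r, Dx↦r'^{-1}Dx.
h₀' ⇒ L via d/dx closure of L₀.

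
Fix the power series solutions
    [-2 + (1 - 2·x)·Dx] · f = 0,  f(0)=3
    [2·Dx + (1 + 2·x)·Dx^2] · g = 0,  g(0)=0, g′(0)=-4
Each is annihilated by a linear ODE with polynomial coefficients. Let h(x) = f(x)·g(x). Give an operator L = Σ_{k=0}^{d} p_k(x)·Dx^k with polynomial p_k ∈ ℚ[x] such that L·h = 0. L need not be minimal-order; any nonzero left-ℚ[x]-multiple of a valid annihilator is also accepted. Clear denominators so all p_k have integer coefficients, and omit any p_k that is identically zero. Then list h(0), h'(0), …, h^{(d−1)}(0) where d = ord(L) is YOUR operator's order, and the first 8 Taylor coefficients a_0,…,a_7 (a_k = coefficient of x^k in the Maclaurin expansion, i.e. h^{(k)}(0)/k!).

L = 4 + (2 + 12·x)·Dx + (-1 + 4·x^2)·Dx^2  (order 2).
h: a_k = 0, -12, -12, -40, -56, -752/5, -1184/5, -20416/35, …
ICs: h(0) = 0, h′(0) = -12.

f: a_k = 3, 6, 12, 24, 48, 96, 192, 384, …
g: a_k = 0, -4, 4, -16/3, 8, -64/5, 64/3, -256/7, …
Product ⇒ symmetric product L₀, ord ≤ 2.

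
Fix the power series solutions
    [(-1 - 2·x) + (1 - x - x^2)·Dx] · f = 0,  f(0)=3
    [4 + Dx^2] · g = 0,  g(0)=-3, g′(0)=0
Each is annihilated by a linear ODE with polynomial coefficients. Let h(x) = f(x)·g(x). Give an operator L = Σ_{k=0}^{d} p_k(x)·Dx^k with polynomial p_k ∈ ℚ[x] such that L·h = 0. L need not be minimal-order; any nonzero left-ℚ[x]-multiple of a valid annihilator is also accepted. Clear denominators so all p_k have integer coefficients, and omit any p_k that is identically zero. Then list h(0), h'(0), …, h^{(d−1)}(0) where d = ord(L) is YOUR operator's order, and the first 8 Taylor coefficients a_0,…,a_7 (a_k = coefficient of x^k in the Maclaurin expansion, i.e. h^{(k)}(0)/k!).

L = (-2 + 4·x + 4·x^2) + (2 + 4·x)·Dx + (-1 + x + x^2)·Dx^2  (order 2).
h: a_k = -9, -9, 0, -9, -15, -24, -191/5, -311/5, …
ICs: h(0) = -9, h′(0) = -9.

f: a_k = 3, 3, 6, 9, 15, 24, 39, 63, …
g: a_k = -3, 0, 6, 0, -2, 0, 4/15, 0, …
Product ⇒ symmetric product L₀, ord ≤ 2.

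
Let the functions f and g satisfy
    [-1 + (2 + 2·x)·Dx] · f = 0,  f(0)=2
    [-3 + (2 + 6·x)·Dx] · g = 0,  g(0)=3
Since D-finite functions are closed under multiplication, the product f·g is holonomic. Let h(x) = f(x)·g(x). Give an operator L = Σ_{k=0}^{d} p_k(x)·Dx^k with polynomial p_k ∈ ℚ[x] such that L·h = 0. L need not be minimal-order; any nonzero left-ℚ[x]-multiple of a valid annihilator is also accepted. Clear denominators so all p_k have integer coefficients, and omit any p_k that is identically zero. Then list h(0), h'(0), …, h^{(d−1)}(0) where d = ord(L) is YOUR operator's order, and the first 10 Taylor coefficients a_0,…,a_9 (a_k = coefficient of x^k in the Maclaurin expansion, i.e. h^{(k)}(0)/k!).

L = (-2 - 3·x) + (1 + 4·x + 3·x^2)·Dx  (order 1).
h: a_k = 6, 12, -3, 6, -51/4, 57/2, -531/8, 639/4, -25263/64, 31881/32, …
ICs: h(0) = 6.

f: a_k = 2, 1, -1/4, 1/8, -5/64, 7/128, -21/512, 33/1024, -429/16384, 715/32768, …
g: a_k = 3, 9/2, -27/8, 81/16, -1215/128, 5103/256, -45927/1024, 216513/2048, -8444007/32768, 42220035/65536, …
f·g: L₀ = L_f ⊗_s L_g, ord ≤ 1·1.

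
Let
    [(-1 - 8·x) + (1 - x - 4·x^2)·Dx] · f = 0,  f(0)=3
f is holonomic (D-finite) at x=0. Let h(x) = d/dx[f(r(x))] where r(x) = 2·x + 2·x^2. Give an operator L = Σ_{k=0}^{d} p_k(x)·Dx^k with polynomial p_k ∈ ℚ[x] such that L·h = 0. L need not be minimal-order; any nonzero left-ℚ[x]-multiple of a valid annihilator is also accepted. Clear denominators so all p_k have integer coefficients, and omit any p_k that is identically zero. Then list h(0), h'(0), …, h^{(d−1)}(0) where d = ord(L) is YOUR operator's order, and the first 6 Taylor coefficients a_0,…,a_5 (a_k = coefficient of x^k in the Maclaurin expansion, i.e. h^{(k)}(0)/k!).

L = (22 + 204·x + 1260·x^2 + 4672·x^3 + 8736·x^4 + 7680·x^5 + 2560·x^6) + (-1 - 16·x + 6·x^2 + 420·x^3 + 1520·x^4 + 2400·x^5 + 1792·x^6 + 512·x^7)·Dx  (order 1).
h: a_k = 6, 132, 1008, 8400, 62280, 447120, …
ICs: h(0) = 6.

f: a_k = 3, 3, 15, 27, 87, 195, …
L₀ from L_f via x↦r, Dx↦r'^{-1}Dx.
Derive L from L₀ (diff closure).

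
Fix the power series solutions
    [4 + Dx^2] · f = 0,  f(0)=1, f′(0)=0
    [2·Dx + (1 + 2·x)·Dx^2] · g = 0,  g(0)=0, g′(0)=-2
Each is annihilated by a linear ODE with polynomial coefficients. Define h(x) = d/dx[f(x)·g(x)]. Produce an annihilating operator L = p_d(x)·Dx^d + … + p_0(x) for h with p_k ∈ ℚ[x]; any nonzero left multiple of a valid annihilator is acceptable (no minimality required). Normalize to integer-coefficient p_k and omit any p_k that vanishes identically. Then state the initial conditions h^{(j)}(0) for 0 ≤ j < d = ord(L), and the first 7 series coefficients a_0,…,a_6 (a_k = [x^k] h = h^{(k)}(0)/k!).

f: a_k = 1, 0, -2, 0, 2/3, 0, -4/45, …
g: a_k = 0, -2, 2, -8/3, 4, -32/5, 32/3, …
Sym-product of L_f,L_g gives L₀ (≤ ord 4).
Differentiate: ansatz ord ≤ ord L₀ ⇒ L.
L = (-400 - 1408·x - 2688·x^2 + 1536·x^3 + 11008·x^4 + 12288·x^5 + 4096·x^6) + (-192 - 512·x + 640·x^2 + 3840·x^3 + 5120·x^4 + 2048·x^5)·Dx + (-112 - 352·x - 224·x^2 + 2304·x^3 + 6272·x^4 + 6144·x^5 + 2048·x^6)·Dx^2 + (-48 - 128·x + 160·x^2 + 960·x^3 + 1280·x^4 + 512·x^5)·Dx^3 + (-3 + 112·x^2 + 480·x^3 + 880·x^4 + 768·x^5 + 256·x^6)·Dx^4  (order 4).
h: a_k = -2, 4, 4, 0, -12, 24, -248/5, …
ICs: h(0) = -2, h′(0) = 4, h′′(0) = 8, h′′′(0) = 0.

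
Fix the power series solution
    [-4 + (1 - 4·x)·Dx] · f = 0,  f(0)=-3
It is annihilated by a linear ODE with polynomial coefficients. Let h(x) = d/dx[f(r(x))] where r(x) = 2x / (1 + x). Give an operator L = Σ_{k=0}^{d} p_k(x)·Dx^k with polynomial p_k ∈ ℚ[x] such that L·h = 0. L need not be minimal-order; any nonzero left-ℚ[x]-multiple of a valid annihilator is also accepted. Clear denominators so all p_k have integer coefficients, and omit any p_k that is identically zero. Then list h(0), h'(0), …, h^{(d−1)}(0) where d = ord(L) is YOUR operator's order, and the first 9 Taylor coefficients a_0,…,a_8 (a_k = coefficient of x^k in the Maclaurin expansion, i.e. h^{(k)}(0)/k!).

L = 14 + (-1 + 7·x)·Dx  (order 1).
h: a_k = -24, -336, -3528, -32928, -288120, -2420208, -19765032, -158120256, -1245197016, …
ICs: h(0) = -24.

f: a_k = -3, -12, -48, -192, -768, -3072, -12288, -49152, -196608, …
Change of var in L_f (x↦r) gives L₀.
h₀' ⇒ L via d/dx closure of L₀.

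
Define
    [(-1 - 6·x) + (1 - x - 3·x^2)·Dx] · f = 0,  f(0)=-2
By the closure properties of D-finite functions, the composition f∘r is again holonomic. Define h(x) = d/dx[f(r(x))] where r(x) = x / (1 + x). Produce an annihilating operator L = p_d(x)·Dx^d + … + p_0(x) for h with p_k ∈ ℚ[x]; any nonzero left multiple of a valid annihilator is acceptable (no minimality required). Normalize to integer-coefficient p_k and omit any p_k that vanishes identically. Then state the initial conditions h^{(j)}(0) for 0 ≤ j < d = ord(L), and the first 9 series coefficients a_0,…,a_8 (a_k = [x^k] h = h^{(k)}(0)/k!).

f: a_k = -2, -2, -8, -14, -38, -80, -194, -434, -1016, …
L₀ from L_f via x↦r, Dx↦r'^{-1}Dx.
h=h₀': d/dx-closure on L₀ ⇒ L.
L = (6 + 18·x + 72·x^2 + 42·x^3) + (-1 - 9·x - 12·x^2 + 17·x^3 + 21·x^4)·Dx  (order 1).
h: a_k = -2, -12, 0, -72, 90, -432, 882, -2736, 6480, …
ICs: h(0) = -2.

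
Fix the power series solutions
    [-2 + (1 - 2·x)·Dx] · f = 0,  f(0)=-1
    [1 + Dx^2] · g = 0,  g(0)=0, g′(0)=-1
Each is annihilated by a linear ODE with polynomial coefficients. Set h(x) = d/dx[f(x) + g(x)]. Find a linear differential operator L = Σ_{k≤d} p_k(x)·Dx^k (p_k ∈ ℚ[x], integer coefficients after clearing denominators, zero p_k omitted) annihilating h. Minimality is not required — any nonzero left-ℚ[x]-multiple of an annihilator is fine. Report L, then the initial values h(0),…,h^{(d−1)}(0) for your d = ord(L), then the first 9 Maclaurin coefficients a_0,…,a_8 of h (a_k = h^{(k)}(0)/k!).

L = (196 - 16·x + 16·x^2) + (-25 + 54·x - 12·x^2 + 8·x^3)·Dx + (196 - 16·x + 16·x^2)·Dx^2 + (-25 + 54·x - 12·x^2 + 8·x^3)·Dx^3  (order 3).
h: a_k = -3, -8, -47/2, -64, -3841/24, -384, -645119/720, -2048, -185794561/40320, …
ICs: h(0) = -3, h′(0) = -8, h′′(0) = -47.

f: a_k = -1, -2, -4, -8, -16, -32, -64, -128, -256, …
g: a_k = 0, -1, 0, 1/6, 0, -1/120, 0, 1/5040, 0, …
Weyl lclm of L_f,L_g ⇒ L₀ (ord ≤ 3).
Differentiate: ansatz ord ≤ ord L₀ ⇒ L.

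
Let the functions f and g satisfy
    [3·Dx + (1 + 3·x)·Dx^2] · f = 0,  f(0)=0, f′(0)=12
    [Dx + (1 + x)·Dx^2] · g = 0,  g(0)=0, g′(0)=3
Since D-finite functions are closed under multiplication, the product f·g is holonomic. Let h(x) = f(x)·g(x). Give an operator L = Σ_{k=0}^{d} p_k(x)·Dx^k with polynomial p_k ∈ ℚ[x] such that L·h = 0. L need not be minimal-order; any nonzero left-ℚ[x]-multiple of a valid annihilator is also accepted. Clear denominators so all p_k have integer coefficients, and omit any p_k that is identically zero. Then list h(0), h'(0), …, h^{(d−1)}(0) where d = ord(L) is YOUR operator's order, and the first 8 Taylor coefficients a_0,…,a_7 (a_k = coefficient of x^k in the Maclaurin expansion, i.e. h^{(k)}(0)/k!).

L = (30 + 72·x + 54·x^2)·Dx + (76 + 354·x + 540·x^2 + 270·x^3)·Dx^2 + (29 + 200·x + 486·x^2 + 504·x^3 + 189·x^4)·Dx^3 + (2 + 19·x + 68·x^2 + 114·x^3 + 90·x^4 + 27·x^5)·Dx^4  (order 4).
h: a_k = 0, 0, 36, -72, 147, -324, 3807/5, -9372/5, …
ICs: h(0) = 0, h′(0) = 0, h′′(0) = 72, h′′′(0) = -432.

f: a_k = 0, 12, -18, 36, -81, 972/5, -486, 8748/7, …
g: a_k = 0, 3, -3/2, 1, -3/4, 3/5, -1/2, 3/7, …
Sym-product of L_f,L_g gives L₀ (≤ ord 4).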